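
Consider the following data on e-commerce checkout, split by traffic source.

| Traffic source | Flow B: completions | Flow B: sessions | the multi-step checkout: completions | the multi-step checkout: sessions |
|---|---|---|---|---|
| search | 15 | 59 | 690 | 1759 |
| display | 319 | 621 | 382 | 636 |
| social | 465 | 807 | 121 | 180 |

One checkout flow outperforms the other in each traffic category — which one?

Search: Flow B 15/59 = 25.4%, the multi-step checkout 690/1759 = 39.2% → the multi-step checkout
Display: Flow B 319/621 = 51.4%, the multi-step checkout 382/636 = 60.1% → the multi-step checkout
Social: Flow B 465/807 = 57.6%, the multi-step checkout 121/180 = 67.2% → the multi-step checkout
The multi-step checkout has the higher rate in all 3 groups.

the multi-step checkout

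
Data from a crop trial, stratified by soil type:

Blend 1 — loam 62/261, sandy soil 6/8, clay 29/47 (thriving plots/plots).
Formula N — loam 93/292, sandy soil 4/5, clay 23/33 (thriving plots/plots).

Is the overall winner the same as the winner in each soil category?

Loam: Blend 1 62/261 = 23.8%, Formula N 93/292 = 31.8% → Formula N
Sandy soil: Blend 1 6/8 = 75.0%, Formula N 4/5 = 80.0% → Formula N
Clay: Blend 1 29/47 = 61.7%, Formula N 23/33 = 69.7% → Formula N
Overall: Blend 1 97/316 = 30.7%, Formula N 120/330 = 36.4% → Formula N
Formula N wins overall and in every soil group — no reversal.

Yes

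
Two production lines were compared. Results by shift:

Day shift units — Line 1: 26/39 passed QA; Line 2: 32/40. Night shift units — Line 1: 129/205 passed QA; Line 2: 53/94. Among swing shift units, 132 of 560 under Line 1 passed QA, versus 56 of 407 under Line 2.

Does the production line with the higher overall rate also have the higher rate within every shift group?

No

Day shift: Line 1 26/39 = 66.7%, Line 2 32/40 = 80.0% → Line 2
Night shift: Line 1 129/205 = 62.9%, Line 2 53/94 = 56.4% → Line 1
Swing shift: Line 1 132/560 = 23.6%, Line 2 56/407 = 13.8% → Line 1
Overall: Line 1 287/804 = 35.7%, Line 2 141/541 = 26.1% → Line 1
Neither sweeps: Line 1 wins 2 of 3 groups, Line 2 wins 1. Line 1 wins overall but not every group — no Simpson reversal.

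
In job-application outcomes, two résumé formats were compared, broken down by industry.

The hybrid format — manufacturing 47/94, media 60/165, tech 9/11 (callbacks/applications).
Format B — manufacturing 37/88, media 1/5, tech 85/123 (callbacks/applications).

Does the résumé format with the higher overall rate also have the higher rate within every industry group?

Manufacturing: the hybrid format 47/94 = 50.0%, Format B 37/88 = 42.0% → the hybrid format
Media: the hybrid format 60/165 = 36.4%, Format B 1/5 = 20.0% → the hybrid format
Tech: the hybrid format 9/11 = 81.8%, Format B 85/123 = 69.1% → the hybrid format
Overall: the hybrid format 116/270 = 43.0%, Format B 123/216 = 56.9% → Format B
The hybrid format wins each industry group but Format B wins overall — the comparison reverses. The hybrid format's applications skew toward media, which has a lower base rate.

No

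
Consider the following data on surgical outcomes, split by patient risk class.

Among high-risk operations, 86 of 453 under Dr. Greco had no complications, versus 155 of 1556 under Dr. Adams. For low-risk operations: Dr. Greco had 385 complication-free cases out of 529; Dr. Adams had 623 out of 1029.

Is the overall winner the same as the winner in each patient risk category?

High-risk: Dr. Greco 86/453 = 19.0%, Dr. Adams 155/1556 = 10.0% → Dr. Greco
Low-risk: Dr. Greco 385/529 = 72.8%, Dr. Adams 623/1029 = 60.5% → Dr. Greco
Overall: Dr. Greco 471/982 = 48.0%, Dr. Adams 778/2585 = 30.1% → Dr. Greco
Dr. Greco wins overall and in every patient risk group — no reversal.

Yes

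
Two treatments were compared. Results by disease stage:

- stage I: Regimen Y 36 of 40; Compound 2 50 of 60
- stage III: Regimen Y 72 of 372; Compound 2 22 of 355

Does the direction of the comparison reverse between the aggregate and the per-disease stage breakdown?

Stage I: Regimen Y 36/40 = 90.0%, Compound 2 50/60 = 83.3% → Regimen Y
Stage III: Regimen Y 72/372 = 19.4%, Compound 2 22/355 = 6.2% → Regimen Y
Overall: Regimen Y 108/412 = 26.2%, Compound 2 72/415 = 17.3% → Regimen Y
Regimen Y wins overall and in every disease group — no reversal.

No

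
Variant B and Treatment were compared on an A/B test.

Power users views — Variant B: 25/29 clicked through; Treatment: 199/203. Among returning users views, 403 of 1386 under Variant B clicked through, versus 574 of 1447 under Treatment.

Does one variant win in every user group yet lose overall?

Power users: Variant B 25/29 = 86.2%, Treatment 199/203 = 98.0% → Treatment
Returning users: Variant B 403/1386 = 29.1%, Treatment 574/1447 = 39.7% → Treatment
Overall: Variant B 428/1415 = 30.2%, Treatment 773/1650 = 46.8% → Treatment
Treatment wins overall and in every user group — no reversal.

No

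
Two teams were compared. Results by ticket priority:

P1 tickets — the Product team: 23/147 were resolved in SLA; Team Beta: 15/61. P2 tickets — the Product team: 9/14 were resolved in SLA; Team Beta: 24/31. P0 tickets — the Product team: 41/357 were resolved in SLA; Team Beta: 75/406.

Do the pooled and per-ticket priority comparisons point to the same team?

P1: the Product team 23/147 = 15.6%, Team Beta 15/61 = 24.6% → Team Beta
P2: the Product team 9/14 = 64.3%, Team Beta 24/31 = 77.4% → Team Beta
P0: the Product team 41/357 = 11.5%, Team Beta 75/406 = 18.5% → Team Beta
Overall: the Product team 73/518 = 14.1%, Team Beta 114/498 = 22.9% → Team Beta
Team Beta wins overall and in every ticket group — no reversal.

Yes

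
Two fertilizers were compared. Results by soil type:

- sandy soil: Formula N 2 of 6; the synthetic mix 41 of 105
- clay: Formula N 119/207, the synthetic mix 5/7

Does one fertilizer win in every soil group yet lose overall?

Sandy soil: Formula N 2/6 = 33.3%, the synthetic mix 41/105 = 39.0% → the synthetic mix
Clay: Formula N 119/207 = 57.5%, the synthetic mix 5/7 = 71.4% → the synthetic mix
Overall: Formula N 121/213 = 56.8%, the synthetic mix 46/112 = 41.1% → Formula N
The synthetic mix wins each soil group but Formula N wins overall — the comparison reverses. The synthetic mix's plots skew toward sandy soil, which has a lower base rate.

Yes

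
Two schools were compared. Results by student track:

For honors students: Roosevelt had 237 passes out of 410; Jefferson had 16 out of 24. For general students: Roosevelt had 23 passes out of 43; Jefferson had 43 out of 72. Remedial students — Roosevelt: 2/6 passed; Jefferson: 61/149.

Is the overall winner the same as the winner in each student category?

No

Honors: Roosevelt 237/410 = 57.8%, Jefferson 16/24 = 66.7% → Jefferson
General: Roosevelt 23/43 = 53.5%, Jefferson 43/72 = 59.7% → Jefferson
Remedial: Roosevelt 2/6 = 33.3%, Jefferson 61/149 = 40.9% → Jefferson
Overall: Roosevelt 262/459 = 57.1%, Jefferson 120/245 = 49.0% → Roosevelt
Jefferson wins each student group but Roosevelt wins overall — the comparison reverses. Jefferson's students skew toward remedial, which has a lower base rate.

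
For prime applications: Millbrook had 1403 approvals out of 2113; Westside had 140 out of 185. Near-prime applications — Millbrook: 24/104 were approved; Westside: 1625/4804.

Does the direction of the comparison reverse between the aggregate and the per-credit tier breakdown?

Yes

Prime: Millbrook 1403/2113 = 66.4%, Westside 140/185 = 75.7% → Westside
Near-prime: Millbrook 24/104 = 23.1%, Westside 1625/4804 = 33.8% → Westside
Overall: Millbrook 1427/2217 = 64.4%, Westside 1765/4989 = 35.4% → Millbrook
Westside wins each credit group but Millbrook wins overall — the comparison reverses. Westside's applications skew toward near-prime, which has a lower base rate.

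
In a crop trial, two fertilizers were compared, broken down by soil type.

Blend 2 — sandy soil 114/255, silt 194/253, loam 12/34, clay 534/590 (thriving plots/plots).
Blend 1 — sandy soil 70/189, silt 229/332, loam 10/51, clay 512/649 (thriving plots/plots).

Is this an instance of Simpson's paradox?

Sandy soil: Blend 2 114/255 = 44.7%, Blend 1 70/189 = 37.0% → Blend 2
Silt: Blend 2 194/253 = 76.7%, Blend 1 229/332 = 69.0% → Blend 2
Loam: Blend 2 12/34 = 35.3%, Blend 1 10/51 = 19.6% → Blend 2
Clay: Blend 2 534/590 = 90.5%, Blend 1 512/649 = 78.9% → Blend 2
Overall: Blend 2 854/1132 = 75.4%, Blend 1 821/1221 = 67.2% → Blend 2
Blend 2 wins overall and in every soil group — no reversal.

No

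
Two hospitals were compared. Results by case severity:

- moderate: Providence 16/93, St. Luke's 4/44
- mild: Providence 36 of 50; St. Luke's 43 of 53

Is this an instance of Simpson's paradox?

No

Moderate: Providence 16/93 = 17.2%, St. Luke's 4/44 = 9.1% → Providence
Mild: Providence 36/50 = 72.0%, St. Luke's 43/53 = 81.1% → St. Luke's
Overall: Providence 52/143 = 36.4%, St. Luke's 47/97 = 48.5% → St. Luke's
Neither sweeps: Providence wins 1 of 2 groups, St. Luke's wins 1. St. Luke's wins overall but not every group — no Simpson reversal.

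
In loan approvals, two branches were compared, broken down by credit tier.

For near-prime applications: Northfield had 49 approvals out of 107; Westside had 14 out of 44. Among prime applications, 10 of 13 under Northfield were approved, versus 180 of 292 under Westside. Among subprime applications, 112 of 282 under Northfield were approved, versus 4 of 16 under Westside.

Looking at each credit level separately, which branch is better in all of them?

Near-prime: Northfield 49/107 = 45.8%, Westside 14/44 = 31.8% → Northfield
Prime: Northfield 10/13 = 76.9%, Westside 180/292 = 61.6% → Northfield
Subprime: Northfield 112/282 = 39.7%, Westside 4/16 = 25.0% → Northfield
Northfield has the higher rate in all 3 groups.

Northfield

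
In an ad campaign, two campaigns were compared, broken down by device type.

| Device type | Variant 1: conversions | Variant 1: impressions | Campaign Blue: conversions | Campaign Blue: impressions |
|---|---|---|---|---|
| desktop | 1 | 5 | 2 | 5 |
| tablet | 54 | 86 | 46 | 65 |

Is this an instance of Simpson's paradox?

Desktop: Variant 1 1/5 = 20.0%, Campaign Blue 2/5 = 40.0% → Campaign Blue
Tablet: Variant 1 54/86 = 62.8%, Campaign Blue 46/65 = 70.8% → Campaign Blue
Overall: Variant 1 55/91 = 60.4%, Campaign Blue 48/70 = 68.6% → Campaign Blue
Campaign Blue wins overall and in every device group — no reversal.

No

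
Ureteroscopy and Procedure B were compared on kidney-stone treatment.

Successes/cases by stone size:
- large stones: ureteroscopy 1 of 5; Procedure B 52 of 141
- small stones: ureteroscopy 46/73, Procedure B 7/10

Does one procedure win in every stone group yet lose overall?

Large stones: ureteroscopy 1/5 = 20.0%, Procedure B 52/141 = 36.9% → Procedure B
Small stones: ureteroscopy 46/73 = 63.0%, Procedure B 7/10 = 70.0% → Procedure B
Overall: ureteroscopy 47/78 = 60.3%, Procedure B 59/151 = 39.1% → ureteroscopy
Procedure B wins each stone group but ureteroscopy wins overall — the comparison reverses. Procedure B's cases skew toward large stones, which has a lower base rate.

Yes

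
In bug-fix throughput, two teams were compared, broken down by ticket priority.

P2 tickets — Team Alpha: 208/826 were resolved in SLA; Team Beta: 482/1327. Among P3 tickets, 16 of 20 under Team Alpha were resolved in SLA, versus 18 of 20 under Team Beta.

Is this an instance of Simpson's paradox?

No

P2: Team Alpha 208/826 = 25.2%, Team Beta 482/1327 = 36.3% → Team Beta
P3: Team Alpha 16/20 = 80.0%, Team Beta 18/20 = 90.0% → Team Beta
Overall: Team Alpha 224/846 = 26.5%, Team Beta 500/1347 = 37.1% → Team Beta
Team Beta wins overall and in every ticket group — no reversal.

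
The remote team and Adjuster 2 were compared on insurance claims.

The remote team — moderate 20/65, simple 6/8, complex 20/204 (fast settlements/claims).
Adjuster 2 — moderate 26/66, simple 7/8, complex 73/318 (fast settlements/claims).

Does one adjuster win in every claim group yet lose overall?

Moderate: the remote team 20/65 = 30.8%, Adjuster 2 26/66 = 39.4% → Adjuster 2
Simple: the remote team 6/8 = 75.0%, Adjuster 2 7/8 = 87.5% → Adjuster 2
Complex: the remote team 20/204 = 9.8%, Adjuster 2 73/318 = 23.0% → Adjuster 2
Overall: the remote team 46/277 = 16.6%, Adjuster 2 106/392 = 27.0% → Adjuster 2
Adjuster 2 wins overall and in every claim group — no reversal.

No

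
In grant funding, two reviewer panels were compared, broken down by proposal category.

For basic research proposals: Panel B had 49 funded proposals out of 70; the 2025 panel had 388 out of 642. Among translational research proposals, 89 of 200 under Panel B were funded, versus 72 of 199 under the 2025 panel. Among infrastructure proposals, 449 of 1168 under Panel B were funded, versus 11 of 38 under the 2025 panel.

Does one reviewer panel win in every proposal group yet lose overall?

Basic research: Panel B 49/70 = 70.0%, the 2025 panel 388/642 = 60.4% → Panel B
Translational research: Panel B 89/200 = 44.5%, the 2025 panel 72/199 = 36.2% → Panel B
Infrastructure: Panel B 449/1168 = 38.4%, the 2025 panel 11/38 = 28.9% → Panel B
Overall: Panel B 587/1438 = 40.8%, the 2025 panel 471/879 = 53.6% → the 2025 panel
Panel B wins each proposal group but the 2025 panel wins overall — the comparison reverses. Panel B's proposals skew toward infrastructure, which has a lower base rate.

Yes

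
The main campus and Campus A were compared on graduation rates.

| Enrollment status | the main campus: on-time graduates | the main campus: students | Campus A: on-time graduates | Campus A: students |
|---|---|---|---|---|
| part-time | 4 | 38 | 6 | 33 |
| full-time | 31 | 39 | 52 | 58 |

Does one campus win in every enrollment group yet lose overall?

No

Part-time: the main campus 4/38 = 10.5%, Campus A 6/33 = 18.2% → Campus A
Full-time: the main campus 31/39 = 79.5%, Campus A 52/58 = 89.7% → Campus A
Overall: the main campus 35/77 = 45.5%, Campus A 58/91 = 63.7% → Campus A
Campus A wins overall and in every enrollment group — no reversal.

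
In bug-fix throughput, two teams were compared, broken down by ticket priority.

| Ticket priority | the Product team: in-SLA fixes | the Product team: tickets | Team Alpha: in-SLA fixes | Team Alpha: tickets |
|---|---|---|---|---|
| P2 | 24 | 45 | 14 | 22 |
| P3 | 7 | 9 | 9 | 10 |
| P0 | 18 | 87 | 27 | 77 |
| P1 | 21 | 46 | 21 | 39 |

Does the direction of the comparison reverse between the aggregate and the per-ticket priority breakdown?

No

P2: the Product team 24/45 = 53.3%, Team Alpha 14/22 = 63.6% → Team Alpha
P3: the Product team 7/9 = 77.8%, Team Alpha 9/10 = 90.0% → Team Alpha
P0: the Product team 18/87 = 20.7%, Team Alpha 27/77 = 35.1% → Team Alpha
P1: the Product team 21/46 = 45.7%, Team Alpha 21/39 = 53.8% → Team Alpha
Overall: the Product team 70/187 = 37.4%, Team Alpha 71/148 = 48.0% → Team Alpha
Team Alpha wins overall and in every ticket group — no reversal.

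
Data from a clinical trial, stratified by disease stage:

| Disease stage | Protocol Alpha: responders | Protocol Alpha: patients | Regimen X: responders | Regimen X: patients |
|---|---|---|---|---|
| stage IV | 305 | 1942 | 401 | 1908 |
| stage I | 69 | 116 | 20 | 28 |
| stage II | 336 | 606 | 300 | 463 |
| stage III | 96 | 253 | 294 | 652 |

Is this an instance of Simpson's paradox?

Stage IV: Protocol Alpha 305/1942 = 15.7%, Regimen X 401/1908 = 21.0% → Regimen X
Stage I: Protocol Alpha 69/116 = 59.5%, Regimen X 20/28 = 71.4% → Regimen X
Stage II: Protocol Alpha 336/606 = 55.4%, Regimen X 300/463 = 64.8% → Regimen X
Stage III: Protocol Alpha 96/253 = 37.9%, Regimen X 294/652 = 45.1% → Regimen X
Overall: Protocol Alpha 806/2917 = 27.6%, Regimen X 1015/3051 = 33.3% → Regimen X
Regimen X wins overall and in every disease group — no reversal.

No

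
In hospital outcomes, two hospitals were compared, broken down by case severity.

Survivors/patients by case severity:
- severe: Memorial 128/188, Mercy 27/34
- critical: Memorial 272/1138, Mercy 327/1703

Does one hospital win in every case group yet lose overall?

Severe: Memorial 128/188 = 68.1%, Mercy 27/34 = 79.4% → Mercy
Critical: Memorial 272/1138 = 23.9%, Mercy 327/1703 = 19.2% → Memorial
Overall: Memorial 400/1326 = 30.2%, Mercy 354/1737 = 20.4% → Memorial
Neither sweeps: Memorial wins 1 of 2 groups, Mercy wins 1. Memorial wins overall but not every group — no Simpson reversal.

No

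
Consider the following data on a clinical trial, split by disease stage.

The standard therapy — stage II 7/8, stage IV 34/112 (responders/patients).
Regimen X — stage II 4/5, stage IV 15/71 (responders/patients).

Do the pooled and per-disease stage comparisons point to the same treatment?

Stage II: the standard therapy 7/8 = 87.5%, Regimen X 4/5 = 80.0% → the standard therapy
Stage IV: the standard therapy 34/112 = 30.4%, Regimen X 15/71 = 21.1% → the standard therapy
Overall: the standard therapy 41/120 = 34.2%, Regimen X 19/76 = 25.0% → the standard therapy
The standard therapy wins overall and in every disease group — no reversal.

Yes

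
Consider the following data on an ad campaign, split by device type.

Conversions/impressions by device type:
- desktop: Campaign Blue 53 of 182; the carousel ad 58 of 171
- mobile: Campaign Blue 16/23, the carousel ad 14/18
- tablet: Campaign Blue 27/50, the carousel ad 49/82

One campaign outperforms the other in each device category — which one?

Desktop: Campaign Blue 53/182 = 29.1%, the carousel ad 58/171 = 33.9% → the carousel ad
Mobile: Campaign Blue 16/23 = 69.6%, the carousel ad 14/18 = 77.8% → the carousel ad
Tablet: Campaign Blue 27/50 = 54.0%, the carousel ad 49/82 = 59.8% → the carousel ad
The carousel ad has the higher rate in all 3 groups.

the carousel ad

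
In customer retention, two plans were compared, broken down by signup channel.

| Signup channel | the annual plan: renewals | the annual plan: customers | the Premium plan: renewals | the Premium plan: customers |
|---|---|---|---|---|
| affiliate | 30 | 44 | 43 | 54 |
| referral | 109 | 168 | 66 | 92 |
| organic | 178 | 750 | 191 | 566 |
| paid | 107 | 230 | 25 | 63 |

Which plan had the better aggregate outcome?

Affiliate: the annual plan 30/44 = 68.2%, the Premium plan 43/54 = 79.6% → the Premium plan
Referral: the annual plan 109/168 = 64.9%, the Premium plan 66/92 = 71.7% → the Premium plan
Organic: the annual plan 178/750 = 23.7%, the Premium plan 191/566 = 33.7% → the Premium plan
Paid: the annual plan 107/230 = 46.5%, the Premium plan 25/63 = 39.7% → the annual plan
Overall: the annual plan 424/1192 = 35.6%, the Premium plan 325/775 = 41.9% → the Premium plan
(Neither sweeps every signup group, but the Premium plan has the higher pooled rate.)

the Premium plan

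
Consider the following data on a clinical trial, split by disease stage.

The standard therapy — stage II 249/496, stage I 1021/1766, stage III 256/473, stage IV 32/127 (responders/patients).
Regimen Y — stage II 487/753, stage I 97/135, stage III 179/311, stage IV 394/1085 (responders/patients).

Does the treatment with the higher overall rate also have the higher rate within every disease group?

No

Stage II: the standard therapy 249/496 = 50.2%, Regimen Y 487/753 = 64.7% → Regimen Y
Stage I: the standard therapy 1021/1766 = 57.8%, Regimen Y 97/135 = 71.9% → Regimen Y
Stage III: the standard therapy 256/473 = 54.1%, Regimen Y 179/311 = 57.6% → Regimen Y
Stage IV: the standard therapy 32/127 = 25.2%, Regimen Y 394/1085 = 36.3% → Regimen Y
Overall: the standard therapy 1558/2862 = 54.4%, Regimen Y 1157/2284 = 50.7% → the standard therapy
Regimen Y wins each disease group but the standard therapy wins overall — the comparison reverses. Regimen Y's patients skew toward stage IV, which has a lower base rate.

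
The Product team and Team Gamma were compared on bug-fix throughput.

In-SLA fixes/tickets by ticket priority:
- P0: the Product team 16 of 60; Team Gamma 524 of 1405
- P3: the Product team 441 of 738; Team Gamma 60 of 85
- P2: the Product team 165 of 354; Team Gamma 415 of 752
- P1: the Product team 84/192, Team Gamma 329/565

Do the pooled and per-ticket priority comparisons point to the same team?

No

P0: the Product team 16/60 = 26.7%, Team Gamma 524/1405 = 37.3% → Team Gamma
P3: the Product team 441/738 = 59.8%, Team Gamma 60/85 = 70.6% → Team Gamma
P2: the Product team 165/354 = 46.6%, Team Gamma 415/752 = 55.2% → Team Gamma
P1: the Product team 84/192 = 43.8%, Team Gamma 329/565 = 58.2% → Team Gamma
Overall: the Product team 706/1344 = 52.5%, Team Gamma 1328/2807 = 47.3% → the Product team
Team Gamma wins each ticket group but the Product team wins overall — the comparison reverses. Team Gamma's tickets skew toward P0, which has a lower base rate.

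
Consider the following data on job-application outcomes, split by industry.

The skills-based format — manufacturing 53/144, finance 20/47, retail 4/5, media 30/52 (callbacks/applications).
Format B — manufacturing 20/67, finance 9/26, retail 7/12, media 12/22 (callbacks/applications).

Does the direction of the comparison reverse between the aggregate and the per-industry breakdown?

No

Manufacturing: the skills-based format 53/144 = 36.8%, Format B 20/67 = 29.9% → the skills-based format
Finance: the skills-based format 20/47 = 42.6%, Format B 9/26 = 34.6% → the skills-based format
Retail: the skills-based format 4/5 = 80.0%, Format B 7/12 = 58.3% → the skills-based format
Media: the skills-based format 30/52 = 57.7%, Format B 12/22 = 54.5% → the skills-based format
Overall: the skills-based format 107/248 = 43.1%, Format B 48/127 = 37.8% → the skills-based format
The skills-based format wins overall and in every industry group — no reversal.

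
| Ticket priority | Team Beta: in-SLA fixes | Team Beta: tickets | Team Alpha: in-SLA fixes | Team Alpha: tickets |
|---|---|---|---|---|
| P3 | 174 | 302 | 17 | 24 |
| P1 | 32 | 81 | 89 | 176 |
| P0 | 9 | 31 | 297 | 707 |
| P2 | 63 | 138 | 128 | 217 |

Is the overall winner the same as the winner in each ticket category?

P3: Team Beta 174/302 = 57.6%, Team Alpha 17/24 = 70.8% → Team Alpha
P1: Team Beta 32/81 = 39.5%, Team Alpha 89/176 = 50.6% → Team Alpha
P0: Team Beta 9/31 = 29.0%, Team Alpha 297/707 = 42.0% → Team Alpha
P2: Team Beta 63/138 = 45.7%, Team Alpha 128/217 = 59.0% → Team Alpha
Overall: Team Beta 278/552 = 50.4%, Team Alpha 531/1124 = 47.2% → Team Beta
Team Alpha wins each ticket group but Team Beta wins overall — the comparison reverses. Team Alpha's tickets skew toward P0, which has a lower base rate.

No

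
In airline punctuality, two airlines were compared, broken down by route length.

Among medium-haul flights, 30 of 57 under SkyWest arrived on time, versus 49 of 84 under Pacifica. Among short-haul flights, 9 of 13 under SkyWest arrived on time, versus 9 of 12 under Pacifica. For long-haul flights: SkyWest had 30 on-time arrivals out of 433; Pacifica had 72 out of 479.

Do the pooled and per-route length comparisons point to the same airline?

Yes

Medium-haul: SkyWest 30/57 = 52.6%, Pacifica 49/84 = 58.3% → Pacifica
Short-haul: SkyWest 9/13 = 69.2%, Pacifica 9/12 = 75.0% → Pacifica
Long-haul: SkyWest 30/433 = 6.9%, Pacifica 72/479 = 15.0% → Pacifica
Overall: SkyWest 69/503 = 13.7%, Pacifica 130/575 = 22.6% → Pacifica
Pacifica wins overall and in every route group — no reversal.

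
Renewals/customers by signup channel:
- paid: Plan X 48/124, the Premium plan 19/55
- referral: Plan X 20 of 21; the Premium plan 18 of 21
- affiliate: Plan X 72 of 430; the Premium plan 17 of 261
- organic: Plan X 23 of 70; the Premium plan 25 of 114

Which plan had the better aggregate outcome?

Paid: Plan X 48/124 = 38.7%, the Premium plan 19/55 = 34.5% → Plan X
Referral: Plan X 20/21 = 95.2%, the Premium plan 18/21 = 85.7% → Plan X
Affiliate: Plan X 72/430 = 16.7%, the Premium plan 17/261 = 6.5% → Plan X
Organic: Plan X 23/70 = 32.9%, the Premium plan 25/114 = 21.9% → Plan X
Overall: Plan X 163/645 = 25.3%, the Premium plan 79/451 = 17.5% → Plan X

Plan X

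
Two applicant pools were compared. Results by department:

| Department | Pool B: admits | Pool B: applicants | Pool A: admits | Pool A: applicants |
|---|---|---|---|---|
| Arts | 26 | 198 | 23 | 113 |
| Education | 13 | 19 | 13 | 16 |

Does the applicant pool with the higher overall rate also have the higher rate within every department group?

Arts: Pool B 26/198 = 13.1%, Pool A 23/113 = 20.4% → Pool A
Education: Pool B 13/19 = 68.4%, Pool A 13/16 = 81.2% → Pool A
Overall: Pool B 39/217 = 18.0%, Pool A 36/129 = 27.9% → Pool A
Pool A wins overall and in every department group — no reversal.

Yes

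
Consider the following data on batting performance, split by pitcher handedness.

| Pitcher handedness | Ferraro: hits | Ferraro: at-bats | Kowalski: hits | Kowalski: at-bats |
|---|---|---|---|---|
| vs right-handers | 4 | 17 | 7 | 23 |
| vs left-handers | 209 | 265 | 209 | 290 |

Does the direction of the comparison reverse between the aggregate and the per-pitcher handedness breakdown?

Vs right-handers: Ferraro 4/17 = 23.5%, Kowalski 7/23 = 30.4% → Kowalski
Vs left-handers: Ferraro 209/265 = 78.9%, Kowalski 209/290 = 72.1% → Ferraro
Overall: Ferraro 213/282 = 75.5%, Kowalski 216/313 = 69.0% → Ferraro
Neither sweeps: Ferraro wins 1 of 2 groups, Kowalski wins 1. Ferraro wins overall but not every group — no Simpson reversal.

No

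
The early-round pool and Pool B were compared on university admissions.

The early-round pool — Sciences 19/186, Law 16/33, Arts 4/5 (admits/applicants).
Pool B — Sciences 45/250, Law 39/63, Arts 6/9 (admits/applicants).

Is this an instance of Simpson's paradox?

No

Sciences: the early-round pool 19/186 = 10.2%, Pool B 45/250 = 18.0% → Pool B
Law: the early-round pool 16/33 = 48.5%, Pool B 39/63 = 61.9% → Pool B
Arts: the early-round pool 4/5 = 80.0%, Pool B 6/9 = 66.7% → the early-round pool
Overall: the early-round pool 39/224 = 17.4%, Pool B 90/322 = 28.0% → Pool B
Neither sweeps: the early-round pool wins 1 of 3 groups, Pool B wins 2. Pool B wins overall but not every group — no Simpson reversal.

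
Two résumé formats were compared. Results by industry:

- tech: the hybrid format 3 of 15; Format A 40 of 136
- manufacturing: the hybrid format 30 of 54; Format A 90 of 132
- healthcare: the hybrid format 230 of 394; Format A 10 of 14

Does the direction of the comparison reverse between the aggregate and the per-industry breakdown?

Tech: the hybrid format 3/15 = 20.0%, Format A 40/136 = 29.4% → Format A
Manufacturing: the hybrid format 30/54 = 55.6%, Format A 90/132 = 68.2% → Format A
Healthcare: the hybrid format 230/394 = 58.4%, Format A 10/14 = 71.4% → Format A
Overall: the hybrid format 263/463 = 56.8%, Format A 140/282 = 49.6% → the hybrid format
Format A wins each industry group but the hybrid format wins overall — the comparison reverses. Format A's applications skew toward tech, which has a lower base rate.

Yes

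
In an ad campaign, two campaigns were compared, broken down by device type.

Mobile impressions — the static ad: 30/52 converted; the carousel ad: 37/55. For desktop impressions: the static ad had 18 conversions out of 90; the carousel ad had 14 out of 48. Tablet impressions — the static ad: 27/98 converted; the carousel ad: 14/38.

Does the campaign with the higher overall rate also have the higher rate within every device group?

Yes

Mobile: the static ad 30/52 = 57.7%, the carousel ad 37/55 = 67.3% → the carousel ad
Desktop: the static ad 18/90 = 20.0%, the carousel ad 14/48 = 29.2% → the carousel ad
Tablet: the static ad 27/98 = 27.6%, the carousel ad 14/38 = 36.8% → the carousel ad
Overall: the static ad 75/240 = 31.2%, the carousel ad 65/141 = 46.1% → the carousel ad
The carousel ad wins overall and in every device group — no reversal.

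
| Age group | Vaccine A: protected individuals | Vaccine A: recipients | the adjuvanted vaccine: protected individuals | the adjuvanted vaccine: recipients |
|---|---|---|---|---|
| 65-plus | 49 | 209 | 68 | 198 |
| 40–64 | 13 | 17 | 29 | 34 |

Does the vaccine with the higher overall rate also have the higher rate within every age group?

65-plus: Vaccine A 49/209 = 23.4%, the adjuvanted vaccine 68/198 = 34.3% → the adjuvanted vaccine
40–64: Vaccine A 13/17 = 76.5%, the adjuvanted vaccine 29/34 = 85.3% → the adjuvanted vaccine
Overall: Vaccine A 62/226 = 27.4%, the adjuvanted vaccine 97/232 = 41.8% → the adjuvanted vaccine
The adjuvanted vaccine wins overall and in every age group — no reversal.

Yes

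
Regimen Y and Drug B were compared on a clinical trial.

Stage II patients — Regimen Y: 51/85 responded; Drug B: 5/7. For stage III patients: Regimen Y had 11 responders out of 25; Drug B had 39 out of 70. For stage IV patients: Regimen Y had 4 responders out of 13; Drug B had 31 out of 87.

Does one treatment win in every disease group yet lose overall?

Yes

Stage II: Regimen Y 51/85 = 60.0%, Drug B 5/7 = 71.4% → Drug B
Stage III: Regimen Y 11/25 = 44.0%, Drug B 39/70 = 55.7% → Drug B
Stage IV: Regimen Y 4/13 = 30.8%, Drug B 31/87 = 35.6% → Drug B
Overall: Regimen Y 66/123 = 53.7%, Drug B 75/164 = 45.7% → Regimen Y
Drug B wins each disease group but Regimen Y wins overall — the comparison reverses. Drug B's patients skew toward stage IV, which has a lower base rate.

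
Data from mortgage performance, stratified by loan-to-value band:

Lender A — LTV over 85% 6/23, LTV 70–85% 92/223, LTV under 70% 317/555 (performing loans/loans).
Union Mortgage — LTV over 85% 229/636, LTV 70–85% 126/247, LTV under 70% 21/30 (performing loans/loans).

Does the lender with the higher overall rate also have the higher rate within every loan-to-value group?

LTV over 85%: Lender A 6/23 = 26.1%, Union Mortgage 229/636 = 36.0% → Union Mortgage
LTV 70–85%: Lender A 92/223 = 41.3%, Union Mortgage 126/247 = 51.0% → Union Mortgage
LTV under 70%: Lender A 317/555 = 57.1%, Union Mortgage 21/30 = 70.0% → Union Mortgage
Overall: Lender A 415/801 = 51.8%, Union Mortgage 376/913 = 41.2% → Lender A
Union Mortgage wins each loan-to-value group but Lender A wins overall — the comparison reverses. Union Mortgage's loans skew toward LTV over 85%, which has a lower base rate.

No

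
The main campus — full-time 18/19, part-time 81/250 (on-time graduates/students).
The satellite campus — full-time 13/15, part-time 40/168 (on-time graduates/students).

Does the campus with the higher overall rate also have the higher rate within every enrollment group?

Full-time: the main campus 18/19 = 94.7%, the satellite campus 13/15 = 86.7% → the main campus
Part-time: the main campus 81/250 = 32.4%, the satellite campus 40/168 = 23.8% → the main campus
Overall: the main campus 99/269 = 36.8%, the satellite campus 53/183 = 29.0% → the main campus
The main campus wins overall and in every enrollment group — no reversal.

Yes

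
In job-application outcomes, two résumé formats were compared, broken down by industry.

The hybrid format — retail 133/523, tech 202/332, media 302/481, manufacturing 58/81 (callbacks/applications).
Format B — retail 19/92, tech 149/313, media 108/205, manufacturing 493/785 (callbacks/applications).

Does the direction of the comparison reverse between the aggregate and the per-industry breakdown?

Yes

Retail: the hybrid format 133/523 = 25.4%, Format B 19/92 = 20.7% → the hybrid format
Tech: the hybrid format 202/332 = 60.8%, Format B 149/313 = 47.6% → the hybrid format
Media: the hybrid format 302/481 = 62.8%, Format B 108/205 = 52.7% → the hybrid format
Manufacturing: the hybrid format 58/81 = 71.6%, Format B 493/785 = 62.8% → the hybrid format
Overall: the hybrid format 695/1417 = 49.0%, Format B 769/1395 = 55.1% → Format B
The hybrid format wins each industry group but Format B wins overall — the comparison reverses. The hybrid format's applications skew toward retail, which has a lower base rate.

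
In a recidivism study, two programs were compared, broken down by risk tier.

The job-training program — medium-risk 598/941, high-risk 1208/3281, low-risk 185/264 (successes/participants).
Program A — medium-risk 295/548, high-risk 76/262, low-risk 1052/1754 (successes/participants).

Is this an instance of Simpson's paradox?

Medium-risk: the job-training program 598/941 = 63.5%, Program A 295/548 = 53.8% → the job-training program
High-risk: the job-training program 1208/3281 = 36.8%, Program A 76/262 = 29.0% → the job-training program
Low-risk: the job-training program 185/264 = 70.1%, Program A 1052/1754 = 60.0% → the job-training program
Overall: the job-training program 1991/4486 = 44.4%, Program A 1423/2564 = 55.5% → Program A
The job-training program wins each risk group but Program A wins overall — the comparison reverses. The job-training program's participants skew toward high-risk, which has a lower base rate.

Yes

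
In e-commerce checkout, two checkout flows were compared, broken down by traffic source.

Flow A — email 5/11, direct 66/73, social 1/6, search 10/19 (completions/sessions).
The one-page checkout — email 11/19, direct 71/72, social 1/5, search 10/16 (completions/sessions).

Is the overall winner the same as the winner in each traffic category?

Yes

Email: Flow A 5/11 = 45.5%, the one-page checkout 11/19 = 57.9% → the one-page checkout
Direct: Flow A 66/73 = 90.4%, the one-page checkout 71/72 = 98.6% → the one-page checkout
Social: Flow A 1/6 = 16.7%, the one-page checkout 1/5 = 20.0% → the one-page checkout
Search: Flow A 10/19 = 52.6%, the one-page checkout 10/16 = 62.5% → the one-page checkout
Overall: Flow A 82/109 = 75.2%, the one-page checkout 93/112 = 83.0% → the one-page checkout
The one-page checkout wins overall and in every traffic group — no reversal.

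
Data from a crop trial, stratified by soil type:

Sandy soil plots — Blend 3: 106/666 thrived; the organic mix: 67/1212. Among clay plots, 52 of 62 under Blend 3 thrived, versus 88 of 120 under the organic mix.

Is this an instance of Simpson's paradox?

No

Sandy soil: Blend 3 106/666 = 15.9%, the organic mix 67/1212 = 5.5% → Blend 3
Clay: Blend 3 52/62 = 83.9%, the organic mix 88/120 = 73.3% → Blend 3
Overall: Blend 3 158/728 = 21.7%, the organic mix 155/1332 = 11.6% → Blend 3
Blend 3 wins overall and in every soil group — no reversal.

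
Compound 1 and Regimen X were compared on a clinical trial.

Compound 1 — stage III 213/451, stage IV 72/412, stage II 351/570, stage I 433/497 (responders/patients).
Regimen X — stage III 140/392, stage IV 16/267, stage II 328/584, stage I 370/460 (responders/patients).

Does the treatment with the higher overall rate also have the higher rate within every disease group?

Stage III: Compound 1 213/451 = 47.2%, Regimen X 140/392 = 35.7% → Compound 1
Stage IV: Compound 1 72/412 = 17.5%, Regimen X 16/267 = 6.0% → Compound 1
Stage II: Compound 1 351/570 = 61.6%, Regimen X 328/584 = 56.2% → Compound 1
Stage I: Compound 1 433/497 = 87.1%, Regimen X 370/460 = 80.4% → Compound 1
Overall: Compound 1 1069/1930 = 55.4%, Regimen X 854/1703 = 50.1% → Compound 1
Compound 1 wins overall and in every disease group — no reversal.

Yes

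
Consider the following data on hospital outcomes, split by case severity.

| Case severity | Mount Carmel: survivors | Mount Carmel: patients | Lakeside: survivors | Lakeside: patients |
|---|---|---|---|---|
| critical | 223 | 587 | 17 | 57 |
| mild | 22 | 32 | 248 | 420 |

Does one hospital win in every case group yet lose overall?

Critical: Mount Carmel 223/587 = 38.0%, Lakeside 17/57 = 29.8% → Mount Carmel
Mild: Mount Carmel 22/32 = 68.8%, Lakeside 248/420 = 59.0% → Mount Carmel
Overall: Mount Carmel 245/619 = 39.6%, Lakeside 265/477 = 55.6% → Lakeside
Mount Carmel wins each case group but Lakeside wins overall — the comparison reverses. Mount Carmel's patients skew toward critical, which has a lower base rate.

Yes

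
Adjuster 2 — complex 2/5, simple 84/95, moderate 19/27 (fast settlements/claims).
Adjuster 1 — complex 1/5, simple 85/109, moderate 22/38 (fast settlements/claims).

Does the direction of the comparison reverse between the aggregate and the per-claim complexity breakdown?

Complex: Adjuster 2 2/5 = 40.0%, Adjuster 1 1/5 = 20.0% → Adjuster 2
Simple: Adjuster 2 84/95 = 88.4%, Adjuster 1 85/109 = 78.0% → Adjuster 2
Moderate: Adjuster 2 19/27 = 70.4%, Adjuster 1 22/38 = 57.9% → Adjuster 2
Overall: Adjuster 2 105/127 = 82.7%, Adjuster 1 108/152 = 71.1% → Adjuster 2
Adjuster 2 wins overall and in every claim group — no reversal.

No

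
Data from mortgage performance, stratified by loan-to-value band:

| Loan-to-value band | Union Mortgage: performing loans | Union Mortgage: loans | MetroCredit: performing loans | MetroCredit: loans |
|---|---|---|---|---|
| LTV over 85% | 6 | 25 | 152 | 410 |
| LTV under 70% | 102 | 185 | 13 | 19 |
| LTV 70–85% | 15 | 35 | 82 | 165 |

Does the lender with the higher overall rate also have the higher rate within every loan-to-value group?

No

LTV over 85%: Union Mortgage 6/25 = 24.0%, MetroCredit 152/410 = 37.1% → MetroCredit
LTV under 70%: Union Mortgage 102/185 = 55.1%, MetroCredit 13/19 = 68.4% → MetroCredit
LTV 70–85%: Union Mortgage 15/35 = 42.9%, MetroCredit 82/165 = 49.7% → MetroCredit
Overall: Union Mortgage 123/245 = 50.2%, MetroCredit 247/594 = 41.6% → Union Mortgage
MetroCredit wins each loan-to-value group but Union Mortgage wins overall — the comparison reverses. MetroCredit's loans skew toward LTV over 85%, which has a lower base rate.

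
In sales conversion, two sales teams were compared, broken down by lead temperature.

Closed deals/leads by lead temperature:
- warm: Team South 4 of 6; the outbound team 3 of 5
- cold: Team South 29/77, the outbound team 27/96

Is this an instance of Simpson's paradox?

Warm: Team South 4/6 = 66.7%, the outbound team 3/5 = 60.0% → Team South
Cold: Team South 29/77 = 37.7%, the outbound team 27/96 = 28.1% → Team South
Overall: Team South 33/83 = 39.8%, the outbound team 30/101 = 29.7% → Team South
Team South wins overall and in every lead group — no reversal.

No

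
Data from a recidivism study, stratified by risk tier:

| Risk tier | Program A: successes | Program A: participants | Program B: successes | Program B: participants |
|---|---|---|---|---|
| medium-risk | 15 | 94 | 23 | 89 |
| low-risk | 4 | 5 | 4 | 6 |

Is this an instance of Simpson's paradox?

No

Medium-risk: Program A 15/94 = 16.0%, Program B 23/89 = 25.8% → Program B
Low-risk: Program A 4/5 = 80.0%, Program B 4/6 = 66.7% → Program A
Overall: Program A 19/99 = 19.2%, Program B 27/95 = 28.4% → Program B
Neither sweeps: Program A wins 1 of 2 groups, Program B wins 1. Program B wins overall but not every group — no Simpson reversal.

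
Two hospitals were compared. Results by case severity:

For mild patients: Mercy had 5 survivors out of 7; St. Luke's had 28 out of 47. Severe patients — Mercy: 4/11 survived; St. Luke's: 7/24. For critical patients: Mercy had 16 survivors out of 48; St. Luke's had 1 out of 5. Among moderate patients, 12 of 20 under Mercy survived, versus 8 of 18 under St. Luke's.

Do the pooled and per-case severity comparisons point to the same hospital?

Mild: Mercy 5/7 = 71.4%, St. Luke's 28/47 = 59.6% → Mercy
Severe: Mercy 4/11 = 36.4%, St. Luke's 7/24 = 29.2% → Mercy
Critical: Mercy 16/48 = 33.3%, St. Luke's 1/5 = 20.0% → Mercy
Moderate: Mercy 12/20 = 60.0%, St. Luke's 8/18 = 44.4% → Mercy
Overall: Mercy 37/86 = 43.0%, St. Luke's 44/94 = 46.8% → St. Luke's
Mercy wins each case group but St. Luke's wins overall — the comparison reverses. Mercy's patients skew toward critical, which has a lower base rate.

No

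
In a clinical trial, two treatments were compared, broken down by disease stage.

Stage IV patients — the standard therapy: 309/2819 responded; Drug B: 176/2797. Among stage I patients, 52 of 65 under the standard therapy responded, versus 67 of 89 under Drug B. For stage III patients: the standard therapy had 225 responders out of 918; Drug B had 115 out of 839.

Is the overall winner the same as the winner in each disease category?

Stage IV: the standard therapy 309/2819 = 11.0%, Drug B 176/2797 = 6.3% → the standard therapy
Stage I: the standard therapy 52/65 = 80.0%, Drug B 67/89 = 75.3% → the standard therapy
Stage III: the standard therapy 225/918 = 24.5%, Drug B 115/839 = 13.7% → the standard therapy
Overall: the standard therapy 586/3802 = 15.4%, Drug B 358/3725 = 9.6% → the standard therapy
The standard therapy wins overall and in every disease group — no reversal.

Yes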